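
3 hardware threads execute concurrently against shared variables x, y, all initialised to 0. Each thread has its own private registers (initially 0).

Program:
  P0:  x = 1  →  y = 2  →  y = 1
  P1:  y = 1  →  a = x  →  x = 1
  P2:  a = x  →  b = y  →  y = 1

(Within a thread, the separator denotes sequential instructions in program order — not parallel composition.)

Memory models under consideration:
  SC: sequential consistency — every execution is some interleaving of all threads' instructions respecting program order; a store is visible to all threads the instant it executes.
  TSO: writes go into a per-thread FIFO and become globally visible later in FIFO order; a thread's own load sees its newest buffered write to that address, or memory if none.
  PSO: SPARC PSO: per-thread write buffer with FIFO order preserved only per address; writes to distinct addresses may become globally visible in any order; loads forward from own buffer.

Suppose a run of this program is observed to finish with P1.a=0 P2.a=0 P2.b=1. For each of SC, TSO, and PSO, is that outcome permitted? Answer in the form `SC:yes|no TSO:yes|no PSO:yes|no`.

SC:yes TSO:yes PSO:yes

outcome vector order: (P1.a,P2.a,P2.b)
SC (11): <0 0 0>; <0 0 1>; <0 0 2>; <0 1 1>; <0 1 2>; <1 0 0>; <1 0 1>; <1 0 2>; <1 1 0>; <1 1 1>; <1 1 2>
TSO (12): <0 0 0>; <0 0 1>; <0 0 2>; <0 1 0>; <0 1 1>; <0 1 2>; <1 0 0>; <1 0 1>; <1 0 2>; <1 1 0>; <1 1 1>; <1 1 2>
PSO (12): <0 0 0>; <0 0 1>; <0 0 2>; <0 1 0>; <0 1 1>; <0 1 2>; <1 0 0>; <1 0 1>; <1 0 2>; <1 1 0>; <1 1 1>; <1 1 2>
target <0 0 1> ∈ {SC,TSO,PSO}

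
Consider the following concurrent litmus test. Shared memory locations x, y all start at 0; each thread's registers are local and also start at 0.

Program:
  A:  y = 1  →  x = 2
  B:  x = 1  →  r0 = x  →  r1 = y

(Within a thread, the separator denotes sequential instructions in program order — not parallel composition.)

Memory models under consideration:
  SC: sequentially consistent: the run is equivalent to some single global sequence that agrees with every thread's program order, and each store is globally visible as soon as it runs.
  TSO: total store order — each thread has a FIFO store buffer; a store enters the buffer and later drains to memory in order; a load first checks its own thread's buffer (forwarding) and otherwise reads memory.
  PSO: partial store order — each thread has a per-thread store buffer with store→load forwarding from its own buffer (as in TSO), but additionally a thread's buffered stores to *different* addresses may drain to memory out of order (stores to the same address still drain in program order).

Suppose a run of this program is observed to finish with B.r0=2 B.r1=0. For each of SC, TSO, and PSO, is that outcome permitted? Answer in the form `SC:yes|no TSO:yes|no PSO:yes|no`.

outcome vector order: (B.r0,B.r1)
SC: 3 outcomes — {<1 0>, <1 1>, <2 1>}
TSO: 3 outcomes — {<1 0>, <1 1>, <2 1>}
PSO: 4 outcomes — {<1 0>, <1 1>, <2 0>, <2 1>}
target <2 0> ∈ {PSO}

SC:no TSO:no PSO:yes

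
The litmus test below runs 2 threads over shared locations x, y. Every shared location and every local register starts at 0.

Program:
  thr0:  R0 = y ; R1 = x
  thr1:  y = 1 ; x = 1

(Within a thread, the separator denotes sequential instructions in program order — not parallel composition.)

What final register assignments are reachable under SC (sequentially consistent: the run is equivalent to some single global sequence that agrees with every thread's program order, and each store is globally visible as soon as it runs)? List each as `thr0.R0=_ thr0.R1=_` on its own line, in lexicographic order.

outcome vector order: (thr0.R0,thr0.R1)
|SC outcomes| = 4

thr0.R0=0 thr0.R1=0
thr0.R0=0 thr0.R1=1
thr0.R0=1 thr0.R1=0
thr0.R0=1 thr0.R1=1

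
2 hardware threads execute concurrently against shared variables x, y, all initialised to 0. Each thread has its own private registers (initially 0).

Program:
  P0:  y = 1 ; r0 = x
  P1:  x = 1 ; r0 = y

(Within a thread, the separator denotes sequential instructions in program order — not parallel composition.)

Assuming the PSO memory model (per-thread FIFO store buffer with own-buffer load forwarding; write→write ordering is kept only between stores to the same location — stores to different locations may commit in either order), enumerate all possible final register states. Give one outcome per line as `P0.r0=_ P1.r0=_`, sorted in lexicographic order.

outcome vector order: (P0.r0,P1.r0)
|PSO outcomes| = 4

P0.r0=0 P1.r0=0
P0.r0=0 P1.r0=1
P0.r0=1 P1.r0=0
P0.r0=1 P1.r0=1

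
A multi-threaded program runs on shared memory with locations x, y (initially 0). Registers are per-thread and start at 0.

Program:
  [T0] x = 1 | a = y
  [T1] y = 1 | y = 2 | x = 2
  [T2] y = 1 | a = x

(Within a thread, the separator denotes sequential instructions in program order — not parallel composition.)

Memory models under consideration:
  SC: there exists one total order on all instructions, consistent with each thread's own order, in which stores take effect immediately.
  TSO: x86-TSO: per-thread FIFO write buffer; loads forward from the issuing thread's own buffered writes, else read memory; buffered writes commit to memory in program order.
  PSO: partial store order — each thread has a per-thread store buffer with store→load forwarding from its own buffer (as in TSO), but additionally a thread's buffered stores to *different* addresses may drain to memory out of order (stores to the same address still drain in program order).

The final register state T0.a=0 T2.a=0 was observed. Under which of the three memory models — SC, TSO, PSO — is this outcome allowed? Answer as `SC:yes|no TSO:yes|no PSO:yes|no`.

outcome vector order: (T0.a,T2.a)
SC: 8 outcomes — {0/1 0/2 1/0 1/1 1/2 2/0 2/1 2/2}
TSO: 9 outcomes — {0/0 0/1 0/2 1/0 1/1 1/2 2/0 2/1 2/2}
PSO: 9 outcomes — {0/0 0/1 0/2 1/0 1/1 1/2 2/0 2/1 2/2}
target 0/0 ∈ {TSO,PSO}

SC:no TSO:yes PSO:yes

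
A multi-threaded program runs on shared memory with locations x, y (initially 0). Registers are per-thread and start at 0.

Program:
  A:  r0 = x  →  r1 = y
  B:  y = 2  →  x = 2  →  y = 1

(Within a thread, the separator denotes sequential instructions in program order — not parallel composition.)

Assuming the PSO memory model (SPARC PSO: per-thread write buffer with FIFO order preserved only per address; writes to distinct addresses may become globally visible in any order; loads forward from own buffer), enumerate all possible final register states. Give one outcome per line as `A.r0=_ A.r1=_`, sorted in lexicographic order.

A.r0=0 A.r1=0
A.r0=0 A.r1=1
A.r0=0 A.r1=2
A.r0=2 A.r1=0
A.r0=2 A.r1=1
A.r0=2 A.r1=2

outcome vector order: (A.r0,A.r1)
|PSO outcomes| = 6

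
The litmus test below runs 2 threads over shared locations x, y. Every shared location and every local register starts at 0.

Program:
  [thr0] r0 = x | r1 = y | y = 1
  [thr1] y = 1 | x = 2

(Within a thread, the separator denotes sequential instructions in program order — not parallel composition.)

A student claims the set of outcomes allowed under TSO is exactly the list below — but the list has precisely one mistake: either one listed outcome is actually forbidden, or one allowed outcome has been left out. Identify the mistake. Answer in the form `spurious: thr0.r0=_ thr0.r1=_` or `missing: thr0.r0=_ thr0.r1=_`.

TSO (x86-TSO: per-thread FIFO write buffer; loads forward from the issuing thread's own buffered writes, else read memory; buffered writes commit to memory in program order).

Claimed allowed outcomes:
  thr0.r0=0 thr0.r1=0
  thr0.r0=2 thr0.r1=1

missing: thr0.r0=0 thr0.r1=1

outcome vector order: (thr0.r0,thr0.r1)
[TSO] allowed = {00; 01; 21}
TSO∖claimed = {01}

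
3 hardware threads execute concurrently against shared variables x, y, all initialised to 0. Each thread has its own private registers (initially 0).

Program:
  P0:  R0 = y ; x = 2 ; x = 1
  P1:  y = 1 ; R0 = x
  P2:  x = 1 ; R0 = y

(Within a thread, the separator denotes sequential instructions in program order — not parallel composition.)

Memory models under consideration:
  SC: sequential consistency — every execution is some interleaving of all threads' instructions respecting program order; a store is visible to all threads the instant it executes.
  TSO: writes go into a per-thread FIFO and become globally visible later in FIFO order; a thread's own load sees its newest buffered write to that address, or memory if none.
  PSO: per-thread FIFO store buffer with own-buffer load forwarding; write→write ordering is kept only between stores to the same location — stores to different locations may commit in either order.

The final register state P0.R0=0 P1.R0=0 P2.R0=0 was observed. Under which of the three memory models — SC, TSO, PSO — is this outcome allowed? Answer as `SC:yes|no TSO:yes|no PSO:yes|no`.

outcome vector order: (P0.R0,P1.R0,P2.R0)
under SC → 001; 010; 011; 020; 021; 101; 110; 111; 120; 121
under TSO → 000; 001; 010; 011; 020; 021; 100; 101; 110; 111; 120; 121
under PSO → 000; 001; 010; 011; 020; 021; 100; 101; 110; 111; 120; 121
target 000 ∈ {TSO,PSO}

SC:no TSO:yes PSO:yes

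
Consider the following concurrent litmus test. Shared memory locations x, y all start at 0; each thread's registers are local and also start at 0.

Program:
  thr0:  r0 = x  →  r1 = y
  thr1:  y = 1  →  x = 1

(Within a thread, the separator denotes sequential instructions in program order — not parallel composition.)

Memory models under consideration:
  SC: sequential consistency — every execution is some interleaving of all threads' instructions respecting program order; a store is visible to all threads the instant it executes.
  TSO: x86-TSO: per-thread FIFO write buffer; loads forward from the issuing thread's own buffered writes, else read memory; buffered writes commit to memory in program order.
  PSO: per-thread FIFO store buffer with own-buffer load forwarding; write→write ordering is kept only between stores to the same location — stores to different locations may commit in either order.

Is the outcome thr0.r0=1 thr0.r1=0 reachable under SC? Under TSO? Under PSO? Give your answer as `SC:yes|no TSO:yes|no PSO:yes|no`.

outcome vector order: (thr0.r0,thr0.r1)
[SC] allowed = {(0,0), (0,1), (1,1)}
[TSO] allowed = {(0,0), (0,1), (1,1)}
[PSO] allowed = {(0,0), (0,1), (1,0), (1,1)}
target (1,0) ∈ {PSO}

SC:no TSO:no PSO:yes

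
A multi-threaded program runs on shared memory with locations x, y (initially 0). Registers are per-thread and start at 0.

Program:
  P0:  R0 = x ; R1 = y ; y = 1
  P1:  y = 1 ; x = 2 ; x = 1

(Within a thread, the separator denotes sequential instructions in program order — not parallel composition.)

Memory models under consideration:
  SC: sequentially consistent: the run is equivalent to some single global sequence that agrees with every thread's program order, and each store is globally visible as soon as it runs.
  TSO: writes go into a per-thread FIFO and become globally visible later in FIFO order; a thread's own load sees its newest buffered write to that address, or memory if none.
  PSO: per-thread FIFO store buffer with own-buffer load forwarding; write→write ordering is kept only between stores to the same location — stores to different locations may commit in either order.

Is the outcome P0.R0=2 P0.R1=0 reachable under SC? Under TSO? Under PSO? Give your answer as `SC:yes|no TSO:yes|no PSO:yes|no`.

SC:no TSO:no PSO:yes

outcome vector order: (P0.R0,P0.R1)
[SC] allowed = {0/0; 0/1; 1/1; 2/1}
[TSO] allowed = {0/0; 0/1; 1/1; 2/1}
[PSO] allowed = {0/0; 0/1; 1/0; 1/1; 2/0; 2/1}
target 2/0 ∈ {PSO}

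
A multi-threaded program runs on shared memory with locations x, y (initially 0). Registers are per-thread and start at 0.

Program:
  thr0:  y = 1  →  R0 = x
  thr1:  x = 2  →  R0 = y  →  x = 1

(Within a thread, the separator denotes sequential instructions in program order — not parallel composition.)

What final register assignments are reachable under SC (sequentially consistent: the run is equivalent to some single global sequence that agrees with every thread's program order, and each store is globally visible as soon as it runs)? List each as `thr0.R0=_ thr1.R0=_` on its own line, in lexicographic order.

thr0.R0=0 thr1.R0=1
thr0.R0=1 thr1.R0=0
thr0.R0=1 thr1.R0=1
thr0.R0=2 thr1.R0=0
thr0.R0=2 thr1.R0=1

outcome vector order: (thr0.R0,thr1.R0)
|SC outcomes| = 5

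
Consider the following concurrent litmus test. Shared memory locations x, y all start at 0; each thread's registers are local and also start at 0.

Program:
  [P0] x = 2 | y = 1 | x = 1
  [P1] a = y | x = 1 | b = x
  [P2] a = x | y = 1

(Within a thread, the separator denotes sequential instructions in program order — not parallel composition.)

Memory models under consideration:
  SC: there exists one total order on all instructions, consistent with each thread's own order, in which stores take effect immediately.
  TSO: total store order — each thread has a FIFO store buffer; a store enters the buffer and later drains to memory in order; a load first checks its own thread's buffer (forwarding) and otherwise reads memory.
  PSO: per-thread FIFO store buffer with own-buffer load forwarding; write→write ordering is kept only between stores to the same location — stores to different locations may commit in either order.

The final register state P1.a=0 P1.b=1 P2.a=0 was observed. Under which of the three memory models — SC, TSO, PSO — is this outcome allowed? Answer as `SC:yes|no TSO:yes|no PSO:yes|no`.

outcome vector order: (P1.a,P1.b,P2.a)
SC: 10 outcomes — {010 011 012 020 021 022 110 111 112 120}
TSO: 10 outcomes — {010 011 012 020 021 022 110 111 112 120}
PSO: 12 outcomes — {010 011 012 020 021 022 110 111 112 120 121 122}
target 010 ∈ {SC,TSO,PSO}

SC:yes TSO:yes PSO:yes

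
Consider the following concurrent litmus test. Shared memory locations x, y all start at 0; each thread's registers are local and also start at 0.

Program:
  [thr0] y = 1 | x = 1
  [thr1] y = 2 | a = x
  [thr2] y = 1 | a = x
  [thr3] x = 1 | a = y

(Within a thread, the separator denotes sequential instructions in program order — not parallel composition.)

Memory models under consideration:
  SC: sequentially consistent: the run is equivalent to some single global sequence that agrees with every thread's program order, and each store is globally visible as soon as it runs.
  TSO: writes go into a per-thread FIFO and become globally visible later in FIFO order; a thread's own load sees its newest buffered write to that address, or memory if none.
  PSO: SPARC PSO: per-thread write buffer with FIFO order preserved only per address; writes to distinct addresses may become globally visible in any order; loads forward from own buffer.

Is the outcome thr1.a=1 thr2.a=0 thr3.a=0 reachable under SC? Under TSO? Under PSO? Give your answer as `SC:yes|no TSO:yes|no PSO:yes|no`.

outcome vector order: (thr1.a,thr2.a,thr3.a)
under SC → 001; 002; 011; 012; 101; 102; 110; 111; 112
under TSO → 000; 001; 002; 010; 011; 012; 100; 101; 102; 110; 111; 112
under PSO → 000; 001; 002; 010; 011; 012; 100; 101; 102; 110; 111; 112
target 100 ∈ {TSO,PSO}

SC:no TSO:yes PSO:yes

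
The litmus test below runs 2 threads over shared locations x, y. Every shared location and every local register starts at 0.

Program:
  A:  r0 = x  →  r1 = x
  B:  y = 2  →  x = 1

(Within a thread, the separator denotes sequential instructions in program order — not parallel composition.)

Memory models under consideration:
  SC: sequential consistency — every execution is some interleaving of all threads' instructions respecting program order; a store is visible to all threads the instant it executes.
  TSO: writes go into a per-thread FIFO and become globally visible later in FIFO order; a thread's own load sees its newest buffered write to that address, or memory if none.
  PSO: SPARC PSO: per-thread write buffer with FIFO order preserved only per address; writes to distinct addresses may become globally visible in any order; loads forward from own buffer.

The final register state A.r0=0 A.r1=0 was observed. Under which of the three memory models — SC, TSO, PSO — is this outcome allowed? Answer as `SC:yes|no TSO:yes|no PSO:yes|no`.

SC:yes TSO:yes PSO:yes

outcome vector order: (A.r0,A.r1)
SC: 3 outcomes — {(0,0) (0,1) (1,1)}
TSO: 3 outcomes — {(0,0) (0,1) (1,1)}
PSO: 3 outcomes — {(0,0) (0,1) (1,1)}
target (0,0) ∈ {SC,TSO,PSO}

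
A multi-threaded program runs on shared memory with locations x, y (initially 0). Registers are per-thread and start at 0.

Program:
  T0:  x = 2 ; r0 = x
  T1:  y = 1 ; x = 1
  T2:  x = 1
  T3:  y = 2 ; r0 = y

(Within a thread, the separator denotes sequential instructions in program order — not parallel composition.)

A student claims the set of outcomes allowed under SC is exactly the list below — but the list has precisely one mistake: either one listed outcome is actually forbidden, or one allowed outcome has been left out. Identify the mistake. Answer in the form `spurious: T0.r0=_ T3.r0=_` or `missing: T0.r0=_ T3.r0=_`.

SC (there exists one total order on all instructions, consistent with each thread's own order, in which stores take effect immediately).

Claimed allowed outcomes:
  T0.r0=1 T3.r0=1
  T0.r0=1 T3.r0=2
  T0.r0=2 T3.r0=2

outcome vector order: (T0.r0,T3.r0)
SC: 4 outcomes — {11 12 21 22}
SC∖claimed = {21}

missing: T0.r0=2 T3.r0=1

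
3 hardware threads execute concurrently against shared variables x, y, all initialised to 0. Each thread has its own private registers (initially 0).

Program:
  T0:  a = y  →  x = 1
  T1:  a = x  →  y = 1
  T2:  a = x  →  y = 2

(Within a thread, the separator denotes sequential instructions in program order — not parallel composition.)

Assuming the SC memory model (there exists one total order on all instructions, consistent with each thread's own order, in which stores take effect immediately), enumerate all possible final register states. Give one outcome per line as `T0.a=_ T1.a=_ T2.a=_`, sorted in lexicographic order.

T0.a=0 T1.a=0 T2.a=0
T0.a=0 T1.a=0 T2.a=1
T0.a=0 T1.a=1 T2.a=0
T0.a=0 T1.a=1 T2.a=1
T0.a=1 T1.a=0 T2.a=0
T0.a=1 T1.a=0 T2.a=1
T0.a=2 T1.a=0 T2.a=0
T0.a=2 T1.a=1 T2.a=0

outcome vector order: (T0.a,T1.a,T2.a)
|SC outcomes| = 8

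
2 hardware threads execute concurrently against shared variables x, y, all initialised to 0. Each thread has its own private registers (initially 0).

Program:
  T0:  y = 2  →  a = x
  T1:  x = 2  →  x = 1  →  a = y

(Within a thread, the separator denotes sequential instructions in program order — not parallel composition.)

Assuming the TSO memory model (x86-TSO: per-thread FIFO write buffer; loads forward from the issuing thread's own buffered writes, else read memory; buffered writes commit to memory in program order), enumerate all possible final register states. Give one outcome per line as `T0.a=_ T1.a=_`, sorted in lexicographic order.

outcome vector order: (T0.a,T1.a)
|TSO outcomes| = 6

T0.a=0 T1.a=0
T0.a=0 T1.a=2
T0.a=1 T1.a=0
T0.a=1 T1.a=2
T0.a=2 T1.a=0
T0.a=2 T1.a=2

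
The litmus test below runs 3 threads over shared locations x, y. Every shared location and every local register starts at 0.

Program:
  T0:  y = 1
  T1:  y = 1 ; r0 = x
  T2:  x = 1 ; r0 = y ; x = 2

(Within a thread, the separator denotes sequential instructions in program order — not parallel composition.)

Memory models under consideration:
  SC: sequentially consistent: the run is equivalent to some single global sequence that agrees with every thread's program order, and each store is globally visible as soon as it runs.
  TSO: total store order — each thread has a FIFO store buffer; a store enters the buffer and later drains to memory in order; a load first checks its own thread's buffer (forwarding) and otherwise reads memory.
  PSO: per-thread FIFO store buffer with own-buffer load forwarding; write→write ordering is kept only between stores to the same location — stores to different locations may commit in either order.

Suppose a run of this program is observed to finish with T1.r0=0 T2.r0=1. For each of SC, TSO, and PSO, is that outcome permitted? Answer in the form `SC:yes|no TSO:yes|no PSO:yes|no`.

SC:yes TSO:yes PSO:yes

outcome vector order: (T1.r0,T2.r0)
under SC → <0 1> <1 0> <1 1> <2 0> <2 1>
under TSO → <0 0> <0 1> <1 0> <1 1> <2 0> <2 1>
under PSO → <0 0> <0 1> <1 0> <1 1> <2 0> <2 1>
target <0 1> ∈ {SC,TSO,PSO}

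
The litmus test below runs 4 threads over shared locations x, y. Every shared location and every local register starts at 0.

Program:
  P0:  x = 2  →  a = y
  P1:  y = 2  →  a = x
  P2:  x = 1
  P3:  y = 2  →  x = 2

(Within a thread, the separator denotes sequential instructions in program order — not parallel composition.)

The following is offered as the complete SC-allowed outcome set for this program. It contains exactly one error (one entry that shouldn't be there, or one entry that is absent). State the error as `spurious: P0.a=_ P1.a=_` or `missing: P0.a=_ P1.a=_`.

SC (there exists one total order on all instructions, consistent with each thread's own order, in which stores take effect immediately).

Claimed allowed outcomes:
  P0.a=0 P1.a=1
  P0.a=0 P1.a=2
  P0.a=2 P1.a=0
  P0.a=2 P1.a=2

missing: P0.a=2 P1.a=1

outcome vector order: (P0.a,P1.a)
SC (5): 0/1, 0/2, 2/0, 2/1, 2/2
SC∖claimed = {2/1}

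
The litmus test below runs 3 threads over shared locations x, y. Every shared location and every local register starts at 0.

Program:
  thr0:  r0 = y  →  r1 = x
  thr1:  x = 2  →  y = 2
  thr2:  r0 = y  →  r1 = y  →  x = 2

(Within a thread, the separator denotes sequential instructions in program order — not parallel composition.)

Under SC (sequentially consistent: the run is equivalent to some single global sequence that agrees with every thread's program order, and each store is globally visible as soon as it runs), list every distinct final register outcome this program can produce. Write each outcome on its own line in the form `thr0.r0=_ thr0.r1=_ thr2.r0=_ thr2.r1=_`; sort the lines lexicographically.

thr0.r0=0 thr0.r1=0 thr2.r0=0 thr2.r1=0
thr0.r0=0 thr0.r1=0 thr2.r0=0 thr2.r1=2
thr0.r0=0 thr0.r1=0 thr2.r0=2 thr2.r1=2
thr0.r0=0 thr0.r1=2 thr2.r0=0 thr2.r1=0
thr0.r0=0 thr0.r1=2 thr2.r0=0 thr2.r1=2
thr0.r0=0 thr0.r1=2 thr2.r0=2 thr2.r1=2
thr0.r0=2 thr0.r1=2 thr2.r0=0 thr2.r1=0
thr0.r0=2 thr0.r1=2 thr2.r0=0 thr2.r1=2
thr0.r0=2 thr0.r1=2 thr2.r0=2 thr2.r1=2

outcome vector order: (thr0.r0,thr0.r1,thr2.r0,thr2.r1)
|SC outcomes| = 9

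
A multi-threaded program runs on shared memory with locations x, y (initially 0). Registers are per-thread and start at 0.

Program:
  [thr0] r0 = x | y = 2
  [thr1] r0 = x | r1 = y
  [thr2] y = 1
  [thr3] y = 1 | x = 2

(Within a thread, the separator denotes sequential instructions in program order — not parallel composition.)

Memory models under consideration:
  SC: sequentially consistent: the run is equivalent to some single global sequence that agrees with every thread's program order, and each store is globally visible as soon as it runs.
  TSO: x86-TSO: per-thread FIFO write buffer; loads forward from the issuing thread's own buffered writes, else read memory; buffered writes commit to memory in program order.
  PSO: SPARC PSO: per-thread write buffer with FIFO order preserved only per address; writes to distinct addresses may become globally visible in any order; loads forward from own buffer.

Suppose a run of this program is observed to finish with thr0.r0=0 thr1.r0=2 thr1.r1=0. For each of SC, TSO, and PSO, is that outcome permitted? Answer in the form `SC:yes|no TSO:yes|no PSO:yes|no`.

SC:no TSO:no PSO:yes

outcome vector order: (thr0.r0,thr1.r0,thr1.r1)
SC: 10 outcomes — {(0,0,0) (0,0,1) (0,0,2) (0,2,1) (0,2,2) (2,0,0) (2,0,1) (2,0,2) (2,2,1) (2,2,2)}
TSO: 10 outcomes — {(0,0,0) (0,0,1) (0,0,2) (0,2,1) (0,2,2) (2,0,0) (2,0,1) (2,0,2) (2,2,1) (2,2,2)}
PSO: 12 outcomes — {(0,0,0) (0,0,1) (0,0,2) (0,2,0) (0,2,1) (0,2,2) (2,0,0) (2,0,1) (2,0,2) (2,2,0) (2,2,1) (2,2,2)}
target (0,2,0) ∈ {PSO}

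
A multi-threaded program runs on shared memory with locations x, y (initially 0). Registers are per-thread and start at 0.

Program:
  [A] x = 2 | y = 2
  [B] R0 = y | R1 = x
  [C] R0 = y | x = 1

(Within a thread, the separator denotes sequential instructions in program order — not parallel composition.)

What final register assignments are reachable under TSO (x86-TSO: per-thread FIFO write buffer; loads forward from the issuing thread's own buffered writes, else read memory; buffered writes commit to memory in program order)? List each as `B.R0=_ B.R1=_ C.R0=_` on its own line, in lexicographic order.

outcome vector order: (B.R0,B.R1,C.R0)
|TSO outcomes| = 10

B.R0=0 B.R1=0 C.R0=0
B.R0=0 B.R1=0 C.R0=2
B.R0=0 B.R1=1 C.R0=0
B.R0=0 B.R1=1 C.R0=2
B.R0=0 B.R1=2 C.R0=0
B.R0=0 B.R1=2 C.R0=2
B.R0=2 B.R1=1 C.R0=0
B.R0=2 B.R1=1 C.R0=2
B.R0=2 B.R1=2 C.R0=0
B.R0=2 B.R1=2 C.R0=2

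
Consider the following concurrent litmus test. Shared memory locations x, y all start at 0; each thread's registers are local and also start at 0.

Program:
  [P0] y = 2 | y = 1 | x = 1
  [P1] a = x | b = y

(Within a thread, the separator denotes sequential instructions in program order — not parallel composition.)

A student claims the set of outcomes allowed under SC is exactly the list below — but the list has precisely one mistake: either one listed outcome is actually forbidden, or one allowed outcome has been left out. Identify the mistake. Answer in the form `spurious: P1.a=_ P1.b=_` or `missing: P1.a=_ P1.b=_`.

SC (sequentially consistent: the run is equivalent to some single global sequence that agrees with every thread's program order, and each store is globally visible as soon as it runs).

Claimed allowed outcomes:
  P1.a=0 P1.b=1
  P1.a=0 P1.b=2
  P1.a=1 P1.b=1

missing: P1.a=0 P1.b=0

outcome vector order: (P1.a,P1.b)
SC: 4 outcomes — {0/0; 0/1; 0/2; 1/1}
SC∖claimed = {0/0}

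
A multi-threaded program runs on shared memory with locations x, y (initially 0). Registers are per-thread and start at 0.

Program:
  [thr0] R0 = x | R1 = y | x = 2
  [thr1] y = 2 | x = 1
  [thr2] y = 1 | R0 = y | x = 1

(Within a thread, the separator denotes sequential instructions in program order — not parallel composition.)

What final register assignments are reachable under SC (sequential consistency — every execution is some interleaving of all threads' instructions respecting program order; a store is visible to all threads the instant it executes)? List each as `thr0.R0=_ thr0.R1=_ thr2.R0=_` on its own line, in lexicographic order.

outcome vector order: (thr0.R0,thr0.R1,thr2.R0)
|SC outcomes| = 9

thr0.R0=0 thr0.R1=0 thr2.R0=1
thr0.R0=0 thr0.R1=0 thr2.R0=2
thr0.R0=0 thr0.R1=1 thr2.R0=1
thr0.R0=0 thr0.R1=1 thr2.R0=2
thr0.R0=0 thr0.R1=2 thr2.R0=1
thr0.R0=0 thr0.R1=2 thr2.R0=2
thr0.R0=1 thr0.R1=1 thr2.R0=1
thr0.R0=1 thr0.R1=2 thr2.R0=1
thr0.R0=1 thr0.R1=2 thr2.R0=2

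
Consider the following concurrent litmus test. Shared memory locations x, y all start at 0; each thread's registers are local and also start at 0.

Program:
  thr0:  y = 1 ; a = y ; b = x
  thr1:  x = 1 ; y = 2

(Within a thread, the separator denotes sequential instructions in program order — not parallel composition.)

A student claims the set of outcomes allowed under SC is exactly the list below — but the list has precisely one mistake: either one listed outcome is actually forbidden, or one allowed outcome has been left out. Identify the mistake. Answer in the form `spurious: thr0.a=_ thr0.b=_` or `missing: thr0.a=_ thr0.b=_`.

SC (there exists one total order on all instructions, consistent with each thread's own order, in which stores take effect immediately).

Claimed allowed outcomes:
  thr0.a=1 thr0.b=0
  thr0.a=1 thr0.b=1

missing: thr0.a=2 thr0.b=1

outcome vector order: (thr0.a,thr0.b)
SC (3): 1/0; 1/1; 2/1
SC∖claimed = {2/1}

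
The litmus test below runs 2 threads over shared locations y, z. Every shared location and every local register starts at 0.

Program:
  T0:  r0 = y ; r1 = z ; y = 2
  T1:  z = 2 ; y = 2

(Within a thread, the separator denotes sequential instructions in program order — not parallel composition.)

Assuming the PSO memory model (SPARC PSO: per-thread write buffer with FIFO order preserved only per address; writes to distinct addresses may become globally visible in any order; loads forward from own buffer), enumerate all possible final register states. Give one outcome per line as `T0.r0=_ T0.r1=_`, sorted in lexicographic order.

T0.r0=0 T0.r1=0
T0.r0=0 T0.r1=2
T0.r0=2 T0.r1=0
T0.r0=2 T0.r1=2

outcome vector order: (T0.r0,T0.r1)
|PSO outcomes| = 4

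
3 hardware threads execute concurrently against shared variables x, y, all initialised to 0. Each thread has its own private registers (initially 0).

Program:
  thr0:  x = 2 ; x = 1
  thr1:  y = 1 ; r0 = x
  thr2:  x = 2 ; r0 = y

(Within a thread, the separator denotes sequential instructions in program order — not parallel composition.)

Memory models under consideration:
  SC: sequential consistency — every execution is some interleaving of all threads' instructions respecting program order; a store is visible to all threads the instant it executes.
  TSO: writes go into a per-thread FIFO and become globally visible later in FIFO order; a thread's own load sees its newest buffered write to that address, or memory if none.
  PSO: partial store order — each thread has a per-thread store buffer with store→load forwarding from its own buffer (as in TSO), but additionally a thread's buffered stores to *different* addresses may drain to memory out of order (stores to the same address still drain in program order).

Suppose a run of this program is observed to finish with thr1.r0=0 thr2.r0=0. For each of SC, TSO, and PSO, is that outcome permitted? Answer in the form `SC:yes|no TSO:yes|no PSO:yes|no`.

SC:no TSO:yes PSO:yes

outcome vector order: (thr1.r0,thr2.r0)
[SC] allowed = {<0 1>; <1 0>; <1 1>; <2 0>; <2 1>}
[TSO] allowed = {<0 0>; <0 1>; <1 0>; <1 1>; <2 0>; <2 1>}
[PSO] allowed = {<0 0>; <0 1>; <1 0>; <1 1>; <2 0>; <2 1>}
target <0 0> ∈ {TSO,PSO}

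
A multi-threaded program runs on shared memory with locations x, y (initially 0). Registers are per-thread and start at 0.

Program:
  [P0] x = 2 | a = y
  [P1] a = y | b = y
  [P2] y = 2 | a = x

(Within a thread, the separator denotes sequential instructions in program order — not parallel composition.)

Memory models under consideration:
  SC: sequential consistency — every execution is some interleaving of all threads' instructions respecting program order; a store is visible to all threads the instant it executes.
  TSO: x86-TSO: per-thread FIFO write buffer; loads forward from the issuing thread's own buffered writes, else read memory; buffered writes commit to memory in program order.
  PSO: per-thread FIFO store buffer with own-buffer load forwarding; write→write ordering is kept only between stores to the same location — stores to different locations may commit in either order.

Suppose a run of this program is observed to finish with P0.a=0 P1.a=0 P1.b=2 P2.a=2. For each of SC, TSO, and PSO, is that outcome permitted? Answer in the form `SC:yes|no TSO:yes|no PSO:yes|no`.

SC:yes TSO:yes PSO:yes

outcome vector order: (P0.a,P1.a,P1.b,P2.a)
SC (9): (0,0,0,2), (0,0,2,2), (0,2,2,2), (2,0,0,0), (2,0,0,2), (2,0,2,0), (2,0,2,2), (2,2,2,0), (2,2,2,2)
TSO (12): (0,0,0,0), (0,0,0,2), (0,0,2,0), (0,0,2,2), (0,2,2,0), (0,2,2,2), (2,0,0,0), (2,0,0,2), (2,0,2,0), (2,0,2,2), (2,2,2,0), (2,2,2,2)
PSO (12): (0,0,0,0), (0,0,0,2), (0,0,2,0), (0,0,2,2), (0,2,2,0), (0,2,2,2), (2,0,0,0), (2,0,0,2), (2,0,2,0), (2,0,2,2), (2,2,2,0), (2,2,2,2)
target (0,0,2,2) ∈ {SC,TSO,PSO}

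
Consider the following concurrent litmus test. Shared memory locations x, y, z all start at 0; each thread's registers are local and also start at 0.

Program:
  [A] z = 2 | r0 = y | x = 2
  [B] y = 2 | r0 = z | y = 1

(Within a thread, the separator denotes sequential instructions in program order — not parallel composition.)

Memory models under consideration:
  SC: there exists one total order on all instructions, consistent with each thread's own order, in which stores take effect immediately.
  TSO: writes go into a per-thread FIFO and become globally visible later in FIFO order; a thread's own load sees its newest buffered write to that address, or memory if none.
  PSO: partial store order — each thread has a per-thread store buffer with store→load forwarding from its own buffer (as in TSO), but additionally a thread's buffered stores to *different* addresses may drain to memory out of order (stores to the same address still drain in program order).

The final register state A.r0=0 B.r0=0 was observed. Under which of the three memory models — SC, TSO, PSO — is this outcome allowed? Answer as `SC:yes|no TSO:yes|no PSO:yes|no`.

SC:no TSO:yes PSO:yes

outcome vector order: (A.r0,B.r0)
SC: 5 outcomes — {<0 2>; <1 0>; <1 2>; <2 0>; <2 2>}
TSO: 6 outcomes — {<0 0>; <0 2>; <1 0>; <1 2>; <2 0>; <2 2>}
PSO: 6 outcomes — {<0 0>; <0 2>; <1 0>; <1 2>; <2 0>; <2 2>}
target <0 0> ∈ {TSO,PSO}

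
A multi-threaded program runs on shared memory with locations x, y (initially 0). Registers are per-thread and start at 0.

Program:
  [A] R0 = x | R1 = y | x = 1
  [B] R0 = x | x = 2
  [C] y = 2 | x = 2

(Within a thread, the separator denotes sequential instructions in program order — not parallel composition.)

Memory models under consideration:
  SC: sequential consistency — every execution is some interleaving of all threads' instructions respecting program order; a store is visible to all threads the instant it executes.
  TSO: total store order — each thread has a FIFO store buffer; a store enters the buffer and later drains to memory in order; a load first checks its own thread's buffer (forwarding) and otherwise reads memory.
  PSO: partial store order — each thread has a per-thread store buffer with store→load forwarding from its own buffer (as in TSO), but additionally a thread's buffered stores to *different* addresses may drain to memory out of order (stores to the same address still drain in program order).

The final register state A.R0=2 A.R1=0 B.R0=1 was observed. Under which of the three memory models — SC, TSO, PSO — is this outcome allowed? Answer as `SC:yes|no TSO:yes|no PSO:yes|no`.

outcome vector order: (A.R0,A.R1,B.R0)
SC (10): 0/0/0 0/0/1 0/0/2 0/2/0 0/2/1 0/2/2 2/0/0 2/2/0 2/2/1 2/2/2
TSO (10): 0/0/0 0/0/1 0/0/2 0/2/0 0/2/1 0/2/2 2/0/0 2/2/0 2/2/1 2/2/2
PSO (12): 0/0/0 0/0/1 0/0/2 0/2/0 0/2/1 0/2/2 2/0/0 2/0/1 2/0/2 2/2/0 2/2/1 2/2/2
target 2/0/1 ∈ {PSO}

SC:no TSO:no PSO:yes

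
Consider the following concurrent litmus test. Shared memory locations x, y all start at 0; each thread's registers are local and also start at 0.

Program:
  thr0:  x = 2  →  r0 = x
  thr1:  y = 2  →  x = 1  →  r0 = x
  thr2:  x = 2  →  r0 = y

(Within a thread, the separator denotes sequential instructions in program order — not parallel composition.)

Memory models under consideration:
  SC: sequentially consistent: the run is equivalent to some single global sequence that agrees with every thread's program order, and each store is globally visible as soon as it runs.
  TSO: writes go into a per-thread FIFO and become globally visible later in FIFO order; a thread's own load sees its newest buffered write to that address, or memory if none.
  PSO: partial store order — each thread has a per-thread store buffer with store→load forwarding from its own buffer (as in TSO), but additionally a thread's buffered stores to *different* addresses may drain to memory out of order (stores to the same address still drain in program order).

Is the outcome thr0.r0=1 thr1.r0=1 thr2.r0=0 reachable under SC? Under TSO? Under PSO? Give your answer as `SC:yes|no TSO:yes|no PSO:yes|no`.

outcome vector order: (thr0.r0,thr1.r0,thr2.r0)
SC (7): (1,1,0), (1,1,2), (1,2,2), (2,1,0), (2,1,2), (2,2,0), (2,2,2)
TSO (8): (1,1,0), (1,1,2), (1,2,0), (1,2,2), (2,1,0), (2,1,2), (2,2,0), (2,2,2)
PSO (8): (1,1,0), (1,1,2), (1,2,0), (1,2,2), (2,1,0), (2,1,2), (2,2,0), (2,2,2)
target (1,1,0) ∈ {SC,TSO,PSO}

SC:yes TSO:yes PSO:yes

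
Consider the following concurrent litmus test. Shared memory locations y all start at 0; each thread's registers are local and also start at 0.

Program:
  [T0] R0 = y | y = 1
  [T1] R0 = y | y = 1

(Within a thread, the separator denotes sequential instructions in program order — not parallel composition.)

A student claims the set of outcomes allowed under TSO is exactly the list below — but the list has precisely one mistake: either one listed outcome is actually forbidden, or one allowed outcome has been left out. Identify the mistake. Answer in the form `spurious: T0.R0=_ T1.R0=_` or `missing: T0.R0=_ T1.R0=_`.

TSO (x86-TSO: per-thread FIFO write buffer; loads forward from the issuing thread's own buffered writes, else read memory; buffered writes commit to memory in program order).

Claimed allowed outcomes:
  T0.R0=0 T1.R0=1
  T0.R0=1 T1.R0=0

outcome vector order: (T0.R0,T1.R0)
TSO (3): <0 0> <0 1> <1 0>
TSO∖claimed = {<0 0>}

missing: T0.R0=0 T1.R0=0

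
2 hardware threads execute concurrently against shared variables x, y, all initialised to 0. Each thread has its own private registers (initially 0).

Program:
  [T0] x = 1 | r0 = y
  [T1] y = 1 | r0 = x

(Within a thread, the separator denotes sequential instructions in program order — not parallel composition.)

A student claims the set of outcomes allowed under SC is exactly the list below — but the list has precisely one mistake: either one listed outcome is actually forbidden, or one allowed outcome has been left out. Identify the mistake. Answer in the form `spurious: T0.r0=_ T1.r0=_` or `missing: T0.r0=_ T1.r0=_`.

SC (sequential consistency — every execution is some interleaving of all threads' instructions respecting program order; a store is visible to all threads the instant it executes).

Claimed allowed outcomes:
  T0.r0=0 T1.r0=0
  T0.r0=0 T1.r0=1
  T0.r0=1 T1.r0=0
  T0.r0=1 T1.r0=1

outcome vector order: (T0.r0,T1.r0)
SC: 3 outcomes — {0/1, 1/0, 1/1}
claimed∖SC = {0/0}

spurious: T0.r0=0 T1.r0=0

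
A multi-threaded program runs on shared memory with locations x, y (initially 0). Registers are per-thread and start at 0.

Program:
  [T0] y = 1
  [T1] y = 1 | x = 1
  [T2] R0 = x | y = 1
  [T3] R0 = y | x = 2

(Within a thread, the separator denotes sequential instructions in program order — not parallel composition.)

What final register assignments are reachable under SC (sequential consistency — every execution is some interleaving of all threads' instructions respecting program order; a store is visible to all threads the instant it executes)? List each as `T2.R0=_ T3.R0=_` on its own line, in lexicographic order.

T2.R0=0 T3.R0=0
T2.R0=0 T3.R0=1
T2.R0=1 T3.R0=0
T2.R0=1 T3.R0=1
T2.R0=2 T3.R0=0
T2.R0=2 T3.R0=1

outcome vector order: (T2.R0,T3.R0)
|SC outcomes| = 6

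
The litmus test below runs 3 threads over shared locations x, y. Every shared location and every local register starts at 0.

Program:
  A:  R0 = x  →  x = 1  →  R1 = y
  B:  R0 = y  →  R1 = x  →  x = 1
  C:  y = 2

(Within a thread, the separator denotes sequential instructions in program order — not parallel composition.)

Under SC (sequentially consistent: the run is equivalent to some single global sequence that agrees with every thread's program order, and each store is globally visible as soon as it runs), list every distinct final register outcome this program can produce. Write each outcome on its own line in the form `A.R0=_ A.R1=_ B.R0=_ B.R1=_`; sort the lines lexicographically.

A.R0=0 A.R1=0 B.R0=0 B.R1=0
A.R0=0 A.R1=0 B.R0=0 B.R1=1
A.R0=0 A.R1=0 B.R0=2 B.R1=1
A.R0=0 A.R1=2 B.R0=0 B.R1=0
A.R0=0 A.R1=2 B.R0=0 B.R1=1
A.R0=0 A.R1=2 B.R0=2 B.R1=0
A.R0=0 A.R1=2 B.R0=2 B.R1=1
A.R0=1 A.R1=0 B.R0=0 B.R1=0
A.R0=1 A.R1=2 B.R0=0 B.R1=0
A.R0=1 A.R1=2 B.R0=2 B.R1=0

outcome vector order: (A.R0,A.R1,B.R0,B.R1)
|SC outcomes| = 10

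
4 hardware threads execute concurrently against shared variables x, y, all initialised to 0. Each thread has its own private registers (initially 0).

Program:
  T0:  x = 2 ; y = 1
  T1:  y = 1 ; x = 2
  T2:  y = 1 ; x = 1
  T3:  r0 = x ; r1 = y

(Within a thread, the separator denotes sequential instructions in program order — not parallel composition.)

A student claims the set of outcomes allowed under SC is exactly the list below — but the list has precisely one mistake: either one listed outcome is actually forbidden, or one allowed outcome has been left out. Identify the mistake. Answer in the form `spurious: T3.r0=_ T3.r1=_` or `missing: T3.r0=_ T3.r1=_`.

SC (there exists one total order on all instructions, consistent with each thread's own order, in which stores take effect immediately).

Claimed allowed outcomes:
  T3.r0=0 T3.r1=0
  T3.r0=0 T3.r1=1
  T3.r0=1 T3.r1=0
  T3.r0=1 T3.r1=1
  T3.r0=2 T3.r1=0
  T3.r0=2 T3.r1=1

outcome vector order: (T3.r0,T3.r1)
SC: 5 outcomes — {0/0, 0/1, 1/1, 2/0, 2/1}
claimed∖SC = {1/0}

spurious: T3.r0=1 T3.r1=0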